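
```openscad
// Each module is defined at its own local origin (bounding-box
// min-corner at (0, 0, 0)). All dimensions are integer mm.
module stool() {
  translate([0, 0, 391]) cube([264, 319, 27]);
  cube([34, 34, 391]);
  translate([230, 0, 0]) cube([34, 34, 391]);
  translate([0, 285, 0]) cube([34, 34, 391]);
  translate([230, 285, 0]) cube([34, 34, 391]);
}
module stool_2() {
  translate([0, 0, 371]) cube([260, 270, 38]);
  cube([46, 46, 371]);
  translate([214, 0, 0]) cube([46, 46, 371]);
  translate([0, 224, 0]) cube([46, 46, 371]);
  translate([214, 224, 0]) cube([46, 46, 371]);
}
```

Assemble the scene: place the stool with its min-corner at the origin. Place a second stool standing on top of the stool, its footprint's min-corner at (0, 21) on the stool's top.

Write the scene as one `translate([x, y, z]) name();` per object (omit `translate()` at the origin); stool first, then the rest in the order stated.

stool();
translate([0, 21, 418]) stool_2();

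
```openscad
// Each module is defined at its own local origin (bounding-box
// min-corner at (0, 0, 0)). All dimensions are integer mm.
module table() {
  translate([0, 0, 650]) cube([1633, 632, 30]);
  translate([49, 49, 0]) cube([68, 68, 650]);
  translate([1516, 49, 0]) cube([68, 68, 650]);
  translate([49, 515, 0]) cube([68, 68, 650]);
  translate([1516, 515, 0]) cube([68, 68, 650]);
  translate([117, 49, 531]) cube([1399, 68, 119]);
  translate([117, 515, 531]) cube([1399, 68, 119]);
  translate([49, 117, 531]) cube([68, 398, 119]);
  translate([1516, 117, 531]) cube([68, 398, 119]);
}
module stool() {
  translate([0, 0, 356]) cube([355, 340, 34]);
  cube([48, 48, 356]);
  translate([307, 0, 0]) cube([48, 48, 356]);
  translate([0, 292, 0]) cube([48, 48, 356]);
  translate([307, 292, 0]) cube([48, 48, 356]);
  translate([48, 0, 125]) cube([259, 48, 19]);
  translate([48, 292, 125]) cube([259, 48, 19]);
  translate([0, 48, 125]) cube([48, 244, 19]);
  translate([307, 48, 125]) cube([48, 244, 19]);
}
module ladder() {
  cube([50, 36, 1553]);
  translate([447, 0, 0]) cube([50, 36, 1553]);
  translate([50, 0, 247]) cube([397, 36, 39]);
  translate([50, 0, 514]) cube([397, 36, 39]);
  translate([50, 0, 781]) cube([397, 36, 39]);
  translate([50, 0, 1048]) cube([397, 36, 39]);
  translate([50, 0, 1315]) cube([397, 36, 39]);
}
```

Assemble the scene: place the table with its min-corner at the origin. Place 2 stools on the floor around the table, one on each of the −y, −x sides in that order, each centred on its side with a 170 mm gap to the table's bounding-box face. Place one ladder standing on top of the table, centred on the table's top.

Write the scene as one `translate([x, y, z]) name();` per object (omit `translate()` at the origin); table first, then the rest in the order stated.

table();
translate([639, -510, 0]) stool();
translate([-525, 146, 0]) stool();
translate([568, 298, 680]) ladder();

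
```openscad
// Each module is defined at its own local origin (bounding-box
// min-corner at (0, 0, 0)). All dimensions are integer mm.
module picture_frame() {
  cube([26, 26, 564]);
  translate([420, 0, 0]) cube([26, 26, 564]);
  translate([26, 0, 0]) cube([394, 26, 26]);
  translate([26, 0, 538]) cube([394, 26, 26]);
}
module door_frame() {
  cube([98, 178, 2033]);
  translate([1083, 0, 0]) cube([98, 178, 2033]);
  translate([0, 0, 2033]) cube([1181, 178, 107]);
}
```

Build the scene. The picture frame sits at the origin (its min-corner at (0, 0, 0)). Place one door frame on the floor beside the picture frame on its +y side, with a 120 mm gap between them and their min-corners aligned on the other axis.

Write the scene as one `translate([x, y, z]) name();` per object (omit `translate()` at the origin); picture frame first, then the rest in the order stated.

picture_frame();
translate([0, 146, 0]) door_frame();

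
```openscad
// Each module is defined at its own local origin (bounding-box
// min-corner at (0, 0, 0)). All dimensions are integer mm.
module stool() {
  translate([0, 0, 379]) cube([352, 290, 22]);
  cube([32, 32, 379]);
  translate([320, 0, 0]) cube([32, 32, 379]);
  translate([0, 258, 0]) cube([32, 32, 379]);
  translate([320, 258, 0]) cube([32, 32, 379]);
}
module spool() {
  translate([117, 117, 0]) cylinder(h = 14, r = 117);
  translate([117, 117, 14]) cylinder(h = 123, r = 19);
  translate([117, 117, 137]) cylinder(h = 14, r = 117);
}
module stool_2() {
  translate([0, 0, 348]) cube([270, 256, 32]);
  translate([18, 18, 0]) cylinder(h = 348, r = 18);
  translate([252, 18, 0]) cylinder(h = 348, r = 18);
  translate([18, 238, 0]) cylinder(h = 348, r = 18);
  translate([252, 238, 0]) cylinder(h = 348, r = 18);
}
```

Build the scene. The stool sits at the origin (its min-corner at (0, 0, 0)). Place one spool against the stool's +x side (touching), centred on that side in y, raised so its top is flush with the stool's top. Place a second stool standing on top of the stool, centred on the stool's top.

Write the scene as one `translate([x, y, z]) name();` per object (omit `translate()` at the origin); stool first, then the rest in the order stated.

stool();
translate([352, 28, 250]) spool();
translate([41, 17, 401]) stool_2();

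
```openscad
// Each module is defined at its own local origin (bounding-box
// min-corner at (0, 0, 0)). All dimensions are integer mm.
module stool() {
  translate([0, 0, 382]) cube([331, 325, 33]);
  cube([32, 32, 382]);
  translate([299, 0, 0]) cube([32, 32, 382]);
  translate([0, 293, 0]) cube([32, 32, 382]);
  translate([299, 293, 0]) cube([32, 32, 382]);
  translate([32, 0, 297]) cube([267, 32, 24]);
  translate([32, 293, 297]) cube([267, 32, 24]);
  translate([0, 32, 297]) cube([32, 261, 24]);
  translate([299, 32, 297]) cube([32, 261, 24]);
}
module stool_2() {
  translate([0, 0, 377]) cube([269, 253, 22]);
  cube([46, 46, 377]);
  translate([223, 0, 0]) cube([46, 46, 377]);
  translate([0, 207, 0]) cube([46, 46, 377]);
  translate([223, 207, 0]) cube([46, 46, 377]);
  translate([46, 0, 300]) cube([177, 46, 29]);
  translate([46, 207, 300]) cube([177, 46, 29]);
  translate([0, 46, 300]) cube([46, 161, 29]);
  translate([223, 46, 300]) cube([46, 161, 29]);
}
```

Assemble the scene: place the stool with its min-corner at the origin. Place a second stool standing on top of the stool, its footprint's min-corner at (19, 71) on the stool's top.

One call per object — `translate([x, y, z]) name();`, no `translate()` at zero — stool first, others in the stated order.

stool();
translate([19, 71, 415]) stool_2();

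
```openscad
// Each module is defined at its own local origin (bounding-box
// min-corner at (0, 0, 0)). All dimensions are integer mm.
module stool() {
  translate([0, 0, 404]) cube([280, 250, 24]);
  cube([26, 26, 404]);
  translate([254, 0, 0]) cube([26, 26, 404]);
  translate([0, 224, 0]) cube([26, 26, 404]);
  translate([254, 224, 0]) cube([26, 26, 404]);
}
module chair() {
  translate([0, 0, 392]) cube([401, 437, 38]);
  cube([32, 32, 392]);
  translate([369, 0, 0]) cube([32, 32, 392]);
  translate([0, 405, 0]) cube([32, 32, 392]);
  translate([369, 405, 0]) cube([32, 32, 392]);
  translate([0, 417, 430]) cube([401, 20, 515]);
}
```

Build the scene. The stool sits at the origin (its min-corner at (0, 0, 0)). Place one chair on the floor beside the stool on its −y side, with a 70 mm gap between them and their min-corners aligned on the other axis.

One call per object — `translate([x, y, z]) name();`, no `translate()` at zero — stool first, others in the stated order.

stool();
translate([0, -507, 0]) chair();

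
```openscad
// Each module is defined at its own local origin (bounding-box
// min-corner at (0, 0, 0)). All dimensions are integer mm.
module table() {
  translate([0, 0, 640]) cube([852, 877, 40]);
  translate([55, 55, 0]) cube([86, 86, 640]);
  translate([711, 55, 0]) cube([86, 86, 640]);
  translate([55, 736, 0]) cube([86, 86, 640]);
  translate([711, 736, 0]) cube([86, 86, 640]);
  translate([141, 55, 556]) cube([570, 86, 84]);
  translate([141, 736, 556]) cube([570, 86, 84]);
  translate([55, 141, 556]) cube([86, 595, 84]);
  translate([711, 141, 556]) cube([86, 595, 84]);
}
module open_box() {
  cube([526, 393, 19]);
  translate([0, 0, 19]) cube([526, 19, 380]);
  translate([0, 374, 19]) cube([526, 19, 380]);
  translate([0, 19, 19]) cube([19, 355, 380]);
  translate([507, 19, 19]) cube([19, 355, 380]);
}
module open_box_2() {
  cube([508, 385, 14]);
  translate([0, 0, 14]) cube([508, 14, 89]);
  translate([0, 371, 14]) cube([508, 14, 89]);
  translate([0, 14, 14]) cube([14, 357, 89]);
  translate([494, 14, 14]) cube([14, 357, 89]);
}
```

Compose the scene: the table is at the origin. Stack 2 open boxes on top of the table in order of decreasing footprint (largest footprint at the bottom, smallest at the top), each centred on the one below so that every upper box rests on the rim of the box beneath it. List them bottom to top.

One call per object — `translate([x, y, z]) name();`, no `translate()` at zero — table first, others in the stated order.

table();
translate([163, 242, 680]) open_box();
translate([172, 246, 1079]) open_box_2();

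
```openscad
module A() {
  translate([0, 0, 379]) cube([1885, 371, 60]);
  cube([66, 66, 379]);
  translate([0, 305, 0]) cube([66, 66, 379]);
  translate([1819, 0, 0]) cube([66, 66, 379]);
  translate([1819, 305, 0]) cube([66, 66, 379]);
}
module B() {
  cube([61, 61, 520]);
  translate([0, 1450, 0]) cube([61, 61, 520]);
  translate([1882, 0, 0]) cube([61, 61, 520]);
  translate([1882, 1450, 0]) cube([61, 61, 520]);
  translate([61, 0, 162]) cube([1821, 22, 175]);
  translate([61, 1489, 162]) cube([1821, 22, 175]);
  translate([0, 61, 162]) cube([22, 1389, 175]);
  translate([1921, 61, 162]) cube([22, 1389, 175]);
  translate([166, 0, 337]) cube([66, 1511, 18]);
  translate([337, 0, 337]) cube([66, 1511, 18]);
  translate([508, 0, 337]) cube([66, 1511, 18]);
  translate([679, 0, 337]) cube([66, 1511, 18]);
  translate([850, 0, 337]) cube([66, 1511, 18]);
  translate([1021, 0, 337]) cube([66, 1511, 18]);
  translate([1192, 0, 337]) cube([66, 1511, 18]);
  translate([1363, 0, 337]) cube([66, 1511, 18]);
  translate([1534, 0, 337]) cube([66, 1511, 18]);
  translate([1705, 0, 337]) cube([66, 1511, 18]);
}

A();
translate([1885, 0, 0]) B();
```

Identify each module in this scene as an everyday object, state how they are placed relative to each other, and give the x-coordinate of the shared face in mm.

The bench's +x face and the bed frame's −x face are both at x = 1885 mm.

A is a bench. B is a bed frame. The bed frame is against the bench's +x side, with their −y faces flush. The x-coordinate of the shared face is 1885 mm.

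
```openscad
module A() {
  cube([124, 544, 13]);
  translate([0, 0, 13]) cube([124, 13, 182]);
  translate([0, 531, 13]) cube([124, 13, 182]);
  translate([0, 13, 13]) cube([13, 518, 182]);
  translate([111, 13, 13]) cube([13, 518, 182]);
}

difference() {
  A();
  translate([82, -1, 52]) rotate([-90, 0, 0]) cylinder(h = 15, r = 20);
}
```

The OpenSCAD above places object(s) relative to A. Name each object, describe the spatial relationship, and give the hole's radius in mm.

A is an open box. The open box has a circular hole through its front wall. The hole's radius is 20 mm.

The subtracted cylinder has r = 20 mm.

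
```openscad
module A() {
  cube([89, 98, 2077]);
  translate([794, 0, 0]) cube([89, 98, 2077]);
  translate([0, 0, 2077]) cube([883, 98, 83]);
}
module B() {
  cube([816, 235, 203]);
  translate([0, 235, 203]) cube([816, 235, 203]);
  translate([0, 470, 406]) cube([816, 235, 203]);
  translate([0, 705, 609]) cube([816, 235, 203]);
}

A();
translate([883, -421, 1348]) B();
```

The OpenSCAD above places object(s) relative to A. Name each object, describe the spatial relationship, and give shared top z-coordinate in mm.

Both tops at z = 2160 mm.

A is a door frame. B is a staircase. The staircase is beside the door frame with their tops flush at z = 2160. The shared top z-coordinate is 2160 mm.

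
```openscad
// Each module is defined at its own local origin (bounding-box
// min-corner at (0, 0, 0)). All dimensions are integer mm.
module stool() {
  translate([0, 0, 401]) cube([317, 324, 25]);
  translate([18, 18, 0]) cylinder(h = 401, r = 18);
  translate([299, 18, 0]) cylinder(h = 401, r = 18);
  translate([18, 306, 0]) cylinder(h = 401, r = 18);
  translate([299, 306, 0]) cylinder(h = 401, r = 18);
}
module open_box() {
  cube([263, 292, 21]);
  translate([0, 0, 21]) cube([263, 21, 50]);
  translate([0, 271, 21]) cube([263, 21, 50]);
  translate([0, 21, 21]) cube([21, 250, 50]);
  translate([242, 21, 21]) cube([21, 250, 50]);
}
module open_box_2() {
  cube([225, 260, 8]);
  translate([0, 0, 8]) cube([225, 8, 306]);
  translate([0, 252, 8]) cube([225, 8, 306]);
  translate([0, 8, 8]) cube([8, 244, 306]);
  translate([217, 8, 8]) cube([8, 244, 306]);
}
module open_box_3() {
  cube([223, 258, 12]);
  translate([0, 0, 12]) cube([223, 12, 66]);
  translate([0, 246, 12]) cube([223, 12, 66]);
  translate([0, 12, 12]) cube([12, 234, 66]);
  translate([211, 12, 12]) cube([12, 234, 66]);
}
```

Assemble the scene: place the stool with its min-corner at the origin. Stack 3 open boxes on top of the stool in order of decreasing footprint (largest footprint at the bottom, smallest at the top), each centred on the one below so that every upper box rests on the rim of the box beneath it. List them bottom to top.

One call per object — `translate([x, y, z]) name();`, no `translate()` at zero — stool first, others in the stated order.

stool();
translate([27, 16, 426]) open_box();
translate([46, 32, 497]) open_box_2();
translate([47, 33, 811]) open_box_3();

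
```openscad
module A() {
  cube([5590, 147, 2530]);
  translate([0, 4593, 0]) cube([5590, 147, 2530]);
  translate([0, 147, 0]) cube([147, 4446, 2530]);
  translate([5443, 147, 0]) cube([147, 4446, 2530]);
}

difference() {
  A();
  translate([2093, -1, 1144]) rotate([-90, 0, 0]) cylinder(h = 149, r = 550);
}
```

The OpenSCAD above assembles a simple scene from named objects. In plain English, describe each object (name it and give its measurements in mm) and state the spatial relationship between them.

A is a box-shaped house frame (walls only): outside footprint 5590×4740 mm, wall height 2530 mm, wall thickness 147 mm. The two y-facing walls run the full x-width; the two x-facing walls fit between the inner faces of the y-facing walls.

The house frame has a circular hole of radius 550 mm through its front wall, centred at (x = 2093, z = 1144).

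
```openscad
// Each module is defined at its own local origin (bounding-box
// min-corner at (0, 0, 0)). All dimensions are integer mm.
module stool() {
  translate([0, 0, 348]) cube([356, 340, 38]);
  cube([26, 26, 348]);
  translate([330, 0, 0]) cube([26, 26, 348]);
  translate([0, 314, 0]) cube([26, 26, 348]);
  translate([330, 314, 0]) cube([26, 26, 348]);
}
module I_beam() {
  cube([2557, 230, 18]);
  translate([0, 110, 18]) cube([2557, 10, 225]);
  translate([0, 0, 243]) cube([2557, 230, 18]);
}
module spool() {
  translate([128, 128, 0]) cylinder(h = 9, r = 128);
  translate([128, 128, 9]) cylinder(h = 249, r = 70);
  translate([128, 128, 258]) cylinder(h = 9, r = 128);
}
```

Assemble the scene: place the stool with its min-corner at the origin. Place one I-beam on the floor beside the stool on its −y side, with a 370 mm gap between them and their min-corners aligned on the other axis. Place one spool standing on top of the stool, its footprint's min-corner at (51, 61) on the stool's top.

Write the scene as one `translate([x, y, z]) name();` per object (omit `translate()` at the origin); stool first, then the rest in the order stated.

stool();
translate([0, -600, 0]) I_beam();
translate([51, 61, 386]) spool();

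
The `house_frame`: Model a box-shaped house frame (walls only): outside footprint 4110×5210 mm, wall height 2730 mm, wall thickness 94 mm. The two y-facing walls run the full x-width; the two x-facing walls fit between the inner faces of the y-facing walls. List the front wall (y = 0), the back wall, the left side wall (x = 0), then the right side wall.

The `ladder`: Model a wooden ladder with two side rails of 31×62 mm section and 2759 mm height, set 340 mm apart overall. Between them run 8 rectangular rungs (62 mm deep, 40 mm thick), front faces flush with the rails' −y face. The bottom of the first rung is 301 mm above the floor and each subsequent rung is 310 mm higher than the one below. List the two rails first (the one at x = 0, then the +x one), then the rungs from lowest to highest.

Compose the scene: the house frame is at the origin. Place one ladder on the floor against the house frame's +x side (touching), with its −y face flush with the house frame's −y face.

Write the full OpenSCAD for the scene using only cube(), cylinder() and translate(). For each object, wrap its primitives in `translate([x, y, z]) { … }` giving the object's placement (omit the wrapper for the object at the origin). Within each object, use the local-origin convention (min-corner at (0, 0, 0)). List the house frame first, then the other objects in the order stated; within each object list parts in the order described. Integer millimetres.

cube([4110, 94, 2730]);
translate([0, 5116, 0]) cube([4110, 94, 2730]);
translate([0, 94, 0]) cube([94, 5022, 2730]);
translate([4016, 94, 0]) cube([94, 5022, 2730]);
translate([4110, 0, 0]) {
  cube([31, 62, 2759]);
  translate([309, 0, 0]) cube([31, 62, 2759]);
  translate([31, 0, 301]) cube([278, 62, 40]);
  translate([31, 0, 611]) cube([278, 62, 40]);
  translate([31, 0, 921]) cube([278, 62, 40]);
  translate([31, 0, 1231]) cube([278, 62, 40]);
  translate([31, 0, 1541]) cube([278, 62, 40]);
  translate([31, 0, 1851]) cube([278, 62, 40]);
  translate([31, 0, 2161]) cube([278, 62, 40]);
  translate([31, 0, 2471]) cube([278, 62, 40]);
}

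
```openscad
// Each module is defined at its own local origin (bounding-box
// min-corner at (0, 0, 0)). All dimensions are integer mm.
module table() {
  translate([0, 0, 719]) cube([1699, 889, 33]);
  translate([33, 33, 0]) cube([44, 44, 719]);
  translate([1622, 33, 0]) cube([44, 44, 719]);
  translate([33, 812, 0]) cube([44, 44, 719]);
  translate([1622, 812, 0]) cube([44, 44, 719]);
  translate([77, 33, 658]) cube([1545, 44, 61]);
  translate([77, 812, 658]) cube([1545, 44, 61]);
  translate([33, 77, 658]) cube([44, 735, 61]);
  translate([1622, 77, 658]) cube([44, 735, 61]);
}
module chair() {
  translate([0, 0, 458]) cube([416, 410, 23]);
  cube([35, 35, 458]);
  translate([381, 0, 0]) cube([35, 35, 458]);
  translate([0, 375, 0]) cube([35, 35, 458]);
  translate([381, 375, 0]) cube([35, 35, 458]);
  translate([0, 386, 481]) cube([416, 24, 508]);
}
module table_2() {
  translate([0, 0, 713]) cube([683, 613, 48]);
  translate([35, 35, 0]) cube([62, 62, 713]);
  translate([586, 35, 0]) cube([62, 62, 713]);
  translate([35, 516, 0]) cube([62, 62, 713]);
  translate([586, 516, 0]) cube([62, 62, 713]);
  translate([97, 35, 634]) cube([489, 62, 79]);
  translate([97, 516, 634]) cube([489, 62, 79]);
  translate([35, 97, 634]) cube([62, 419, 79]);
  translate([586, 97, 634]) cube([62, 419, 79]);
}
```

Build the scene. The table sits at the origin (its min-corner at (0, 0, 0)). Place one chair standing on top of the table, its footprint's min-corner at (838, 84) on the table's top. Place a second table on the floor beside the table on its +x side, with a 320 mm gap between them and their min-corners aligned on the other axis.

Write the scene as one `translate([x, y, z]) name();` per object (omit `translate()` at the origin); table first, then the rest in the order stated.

table();
translate([838, 84, 752]) chair();
translate([2019, 0, 0]) table_2();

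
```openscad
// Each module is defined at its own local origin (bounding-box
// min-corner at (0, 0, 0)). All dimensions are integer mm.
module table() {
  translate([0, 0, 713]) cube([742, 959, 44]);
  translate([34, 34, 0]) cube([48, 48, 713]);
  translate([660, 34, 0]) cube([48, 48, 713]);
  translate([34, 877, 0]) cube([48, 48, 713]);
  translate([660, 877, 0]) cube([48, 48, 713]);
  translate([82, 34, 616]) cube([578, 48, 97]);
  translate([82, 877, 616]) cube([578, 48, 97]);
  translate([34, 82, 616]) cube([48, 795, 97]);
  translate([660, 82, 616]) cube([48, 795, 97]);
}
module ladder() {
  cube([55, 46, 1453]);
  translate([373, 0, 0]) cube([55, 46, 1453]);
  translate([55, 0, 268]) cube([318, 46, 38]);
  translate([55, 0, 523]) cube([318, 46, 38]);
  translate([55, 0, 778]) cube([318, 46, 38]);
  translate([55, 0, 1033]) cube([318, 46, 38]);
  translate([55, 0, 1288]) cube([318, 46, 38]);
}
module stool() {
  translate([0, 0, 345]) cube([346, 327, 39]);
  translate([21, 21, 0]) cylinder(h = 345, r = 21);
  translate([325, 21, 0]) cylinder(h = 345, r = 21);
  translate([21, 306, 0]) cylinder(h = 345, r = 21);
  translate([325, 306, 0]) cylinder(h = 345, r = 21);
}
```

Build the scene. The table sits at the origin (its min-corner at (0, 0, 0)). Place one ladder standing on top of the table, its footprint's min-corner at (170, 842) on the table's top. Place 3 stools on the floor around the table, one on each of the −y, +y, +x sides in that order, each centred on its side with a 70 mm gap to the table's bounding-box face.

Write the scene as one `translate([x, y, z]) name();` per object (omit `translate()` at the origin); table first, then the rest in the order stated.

table();
translate([170, 842, 757]) ladder();
translate([198, -397, 0]) stool();
translate([198, 1029, 0]) stool();
translate([812, 316, 0]) stool();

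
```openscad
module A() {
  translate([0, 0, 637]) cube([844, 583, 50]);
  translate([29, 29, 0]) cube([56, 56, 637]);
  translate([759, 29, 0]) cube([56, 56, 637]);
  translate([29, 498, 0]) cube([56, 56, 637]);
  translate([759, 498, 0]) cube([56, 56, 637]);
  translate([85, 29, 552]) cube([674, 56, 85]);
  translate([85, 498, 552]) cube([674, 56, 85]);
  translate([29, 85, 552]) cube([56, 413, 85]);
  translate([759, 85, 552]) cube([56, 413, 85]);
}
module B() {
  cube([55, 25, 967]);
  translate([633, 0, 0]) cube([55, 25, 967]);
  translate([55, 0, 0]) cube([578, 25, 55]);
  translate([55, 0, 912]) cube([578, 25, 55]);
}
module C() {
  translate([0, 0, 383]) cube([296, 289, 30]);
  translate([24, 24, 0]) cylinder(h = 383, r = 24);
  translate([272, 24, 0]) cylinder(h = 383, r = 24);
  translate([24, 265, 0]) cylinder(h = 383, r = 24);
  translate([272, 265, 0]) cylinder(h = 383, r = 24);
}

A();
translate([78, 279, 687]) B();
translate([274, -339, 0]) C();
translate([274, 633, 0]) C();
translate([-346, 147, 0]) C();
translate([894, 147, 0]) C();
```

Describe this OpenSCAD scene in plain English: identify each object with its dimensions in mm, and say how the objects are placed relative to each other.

A is a rectangular dining table. The top is 844×583×50 mm with its upper surface at z = 687 mm. It stands on four 56×56 mm square legs, each inset 29 mm from the nearest pair of top edges, running from the floor to the underside of the top. Four apron rails, 56 mm thick and 85 mm tall, run between adjacent legs with their top edges flush with the underside of the top and their outer faces flush with the legs' outer faces.

B is a picture frame with a 578×857 mm rectangular opening (x by z) and a uniform 55 mm border on every side. Frame depth is 25 mm along y. It is built from two vertical stiles running the full outside height and two horizontal rails spanning the gap between the stiles.

C is a four-legged stool. The seat is 296×289 mm, 30 mm thick, top at z = 413 mm. It stands on four round legs, each 48 mm in diameter, from z = 0 to the seat underside, each leg's axis is inset half a diameter from the nearest pair of seat edges (so the leg's bounding box is flush with the corner).

The picture frame is on top of the table, centred. Four stools sit around the table at the −y, +y, −x, +x sides.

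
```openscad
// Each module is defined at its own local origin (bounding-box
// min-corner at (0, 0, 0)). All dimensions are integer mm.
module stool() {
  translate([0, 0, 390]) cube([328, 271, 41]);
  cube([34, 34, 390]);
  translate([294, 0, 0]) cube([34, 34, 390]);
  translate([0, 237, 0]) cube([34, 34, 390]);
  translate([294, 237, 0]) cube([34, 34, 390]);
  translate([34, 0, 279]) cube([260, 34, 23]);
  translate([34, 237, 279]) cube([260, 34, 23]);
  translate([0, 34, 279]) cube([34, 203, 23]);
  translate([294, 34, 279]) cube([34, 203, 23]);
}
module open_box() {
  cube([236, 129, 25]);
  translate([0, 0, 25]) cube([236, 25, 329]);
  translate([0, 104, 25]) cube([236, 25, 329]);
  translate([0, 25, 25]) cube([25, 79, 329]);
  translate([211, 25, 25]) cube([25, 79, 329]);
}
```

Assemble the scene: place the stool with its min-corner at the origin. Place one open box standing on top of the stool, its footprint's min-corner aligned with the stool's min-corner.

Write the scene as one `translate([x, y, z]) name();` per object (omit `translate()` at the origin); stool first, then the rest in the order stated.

stool();
translate([0, 0, 431]) open_box();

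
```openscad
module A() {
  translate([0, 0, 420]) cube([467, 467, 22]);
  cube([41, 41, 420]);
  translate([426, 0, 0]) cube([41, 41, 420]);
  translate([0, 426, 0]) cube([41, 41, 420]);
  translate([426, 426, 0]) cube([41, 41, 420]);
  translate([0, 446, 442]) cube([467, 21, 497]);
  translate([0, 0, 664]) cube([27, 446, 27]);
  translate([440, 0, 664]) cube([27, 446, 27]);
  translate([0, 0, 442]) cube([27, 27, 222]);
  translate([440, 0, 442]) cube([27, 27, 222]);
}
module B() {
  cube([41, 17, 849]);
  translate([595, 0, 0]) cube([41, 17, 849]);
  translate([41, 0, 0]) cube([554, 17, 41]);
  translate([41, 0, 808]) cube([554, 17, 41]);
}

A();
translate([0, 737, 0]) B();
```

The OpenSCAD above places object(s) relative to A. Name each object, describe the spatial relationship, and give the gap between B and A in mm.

The picture frame's nearest face is 270 mm from the chair's +y face.

A is a chair. B is a picture frame. The picture frame is on the floor beside the chair on its +y side. The gap between the picture frame and the chair is 270 mm.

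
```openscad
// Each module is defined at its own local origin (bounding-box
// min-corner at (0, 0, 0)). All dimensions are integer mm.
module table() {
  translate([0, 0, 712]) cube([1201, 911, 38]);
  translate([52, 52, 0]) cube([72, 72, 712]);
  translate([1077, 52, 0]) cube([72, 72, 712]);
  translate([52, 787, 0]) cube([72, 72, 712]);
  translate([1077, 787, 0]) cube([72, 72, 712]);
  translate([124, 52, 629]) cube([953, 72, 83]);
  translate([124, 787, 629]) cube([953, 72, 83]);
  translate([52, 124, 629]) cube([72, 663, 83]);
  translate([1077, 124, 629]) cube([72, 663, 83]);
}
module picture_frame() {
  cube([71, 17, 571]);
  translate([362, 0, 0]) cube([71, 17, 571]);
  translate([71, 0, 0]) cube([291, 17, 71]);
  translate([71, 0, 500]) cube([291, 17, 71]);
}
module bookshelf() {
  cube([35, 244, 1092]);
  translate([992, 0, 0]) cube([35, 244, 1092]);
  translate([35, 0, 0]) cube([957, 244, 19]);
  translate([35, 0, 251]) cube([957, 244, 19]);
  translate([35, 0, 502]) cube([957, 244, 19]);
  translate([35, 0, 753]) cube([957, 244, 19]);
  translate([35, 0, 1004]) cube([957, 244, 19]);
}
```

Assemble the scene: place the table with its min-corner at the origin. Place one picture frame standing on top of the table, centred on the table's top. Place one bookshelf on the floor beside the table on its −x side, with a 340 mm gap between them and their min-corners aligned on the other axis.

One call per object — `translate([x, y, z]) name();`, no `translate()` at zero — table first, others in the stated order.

table();
translate([384, 447, 750]) picture_frame();
translate([-1367, 0, 0]) bookshelf();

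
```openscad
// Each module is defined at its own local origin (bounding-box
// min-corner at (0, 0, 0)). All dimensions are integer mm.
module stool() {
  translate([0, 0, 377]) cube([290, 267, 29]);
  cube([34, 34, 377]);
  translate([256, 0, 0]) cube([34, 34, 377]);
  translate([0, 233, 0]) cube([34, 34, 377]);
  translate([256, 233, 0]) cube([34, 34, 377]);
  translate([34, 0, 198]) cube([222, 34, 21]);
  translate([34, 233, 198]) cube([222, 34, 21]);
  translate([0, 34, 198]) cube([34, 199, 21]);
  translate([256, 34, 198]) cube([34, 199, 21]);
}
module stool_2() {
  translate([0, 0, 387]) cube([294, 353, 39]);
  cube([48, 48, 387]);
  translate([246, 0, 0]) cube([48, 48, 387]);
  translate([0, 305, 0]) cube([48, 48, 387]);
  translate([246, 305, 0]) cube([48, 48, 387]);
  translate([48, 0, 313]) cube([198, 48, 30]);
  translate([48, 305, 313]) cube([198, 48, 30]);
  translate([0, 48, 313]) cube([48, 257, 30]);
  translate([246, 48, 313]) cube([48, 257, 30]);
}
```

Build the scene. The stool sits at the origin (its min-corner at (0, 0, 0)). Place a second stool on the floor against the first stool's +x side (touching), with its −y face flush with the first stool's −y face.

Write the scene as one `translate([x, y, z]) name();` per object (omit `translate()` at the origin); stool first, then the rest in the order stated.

stool();
translate([290, 0, 0]) stool_2();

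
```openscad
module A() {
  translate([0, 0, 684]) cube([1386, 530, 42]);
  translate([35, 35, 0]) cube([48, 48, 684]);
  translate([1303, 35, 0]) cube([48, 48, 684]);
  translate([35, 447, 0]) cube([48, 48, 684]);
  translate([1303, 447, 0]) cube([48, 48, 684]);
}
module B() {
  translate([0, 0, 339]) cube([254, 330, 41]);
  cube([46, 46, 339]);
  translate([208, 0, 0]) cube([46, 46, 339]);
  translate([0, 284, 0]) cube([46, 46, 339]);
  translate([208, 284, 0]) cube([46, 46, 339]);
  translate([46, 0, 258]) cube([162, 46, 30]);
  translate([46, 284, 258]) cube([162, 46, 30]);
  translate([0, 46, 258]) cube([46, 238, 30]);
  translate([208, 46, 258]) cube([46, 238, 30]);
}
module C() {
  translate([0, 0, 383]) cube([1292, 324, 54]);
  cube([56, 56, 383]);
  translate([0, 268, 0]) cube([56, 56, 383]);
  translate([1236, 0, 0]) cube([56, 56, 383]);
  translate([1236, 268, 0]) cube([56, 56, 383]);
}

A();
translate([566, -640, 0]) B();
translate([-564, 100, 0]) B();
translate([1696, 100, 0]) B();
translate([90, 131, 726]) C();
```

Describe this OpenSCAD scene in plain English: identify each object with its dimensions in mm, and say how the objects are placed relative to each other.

A is a table with a 1386×530 mm rectangular top, 42 mm thick, top surface at z = 726 mm, supported by four 48×48 mm square legs, each inset 35 mm from the nearest pair of top edges, running from the floor.

B is a four-legged stool. The seat is a 254×330×41 mm slab whose top surface is at z = 380 mm; four square legs, each 46×46 mm in cross-section, run from the floor (z = 0) to the underside of the seat, each flush with a corner of the seat. Four stretchers, 46 mm wide and 30 mm tall, connect adjacent legs with their undersides at z = 258 mm, each running between the inner faces of the legs it joins and aligned with the legs' outer faces on the other axis.

C is a long wooden bench with a 1292 mm (x) × 324 mm (y) seat, 54 mm thick, its top surface 437 mm above the floor. Four 56 mm square legs at the seat corners, flush with the edges, run from z = 0 to the seat underside.

Three stools sit around the table at the −y, −x, +x sides. The bench is on top of the table.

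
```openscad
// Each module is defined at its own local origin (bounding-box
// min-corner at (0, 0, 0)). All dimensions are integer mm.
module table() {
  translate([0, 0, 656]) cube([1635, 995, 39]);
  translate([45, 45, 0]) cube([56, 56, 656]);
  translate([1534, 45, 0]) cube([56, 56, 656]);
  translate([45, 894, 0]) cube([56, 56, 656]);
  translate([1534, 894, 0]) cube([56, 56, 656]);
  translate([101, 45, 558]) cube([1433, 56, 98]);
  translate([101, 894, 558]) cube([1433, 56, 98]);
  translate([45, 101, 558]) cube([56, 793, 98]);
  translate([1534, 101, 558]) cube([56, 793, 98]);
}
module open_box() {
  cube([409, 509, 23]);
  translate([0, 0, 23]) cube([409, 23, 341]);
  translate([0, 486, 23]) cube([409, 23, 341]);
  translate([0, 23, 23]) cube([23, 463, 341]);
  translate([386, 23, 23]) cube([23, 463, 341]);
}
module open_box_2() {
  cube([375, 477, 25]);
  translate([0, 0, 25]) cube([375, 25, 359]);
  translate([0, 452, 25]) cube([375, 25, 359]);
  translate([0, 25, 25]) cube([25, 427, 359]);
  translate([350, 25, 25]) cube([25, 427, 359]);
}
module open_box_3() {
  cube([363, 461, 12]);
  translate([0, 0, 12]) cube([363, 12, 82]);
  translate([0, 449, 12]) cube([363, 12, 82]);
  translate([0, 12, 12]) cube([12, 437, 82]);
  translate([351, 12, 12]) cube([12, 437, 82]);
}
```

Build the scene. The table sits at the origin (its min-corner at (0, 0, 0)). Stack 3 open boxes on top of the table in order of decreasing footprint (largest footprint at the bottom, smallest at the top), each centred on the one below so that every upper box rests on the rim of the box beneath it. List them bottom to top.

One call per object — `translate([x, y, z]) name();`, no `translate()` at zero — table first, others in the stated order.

table();
translate([613, 243, 695]) open_box();
translate([630, 259, 1059]) open_box_2();
translate([636, 267, 1443]) open_box_3();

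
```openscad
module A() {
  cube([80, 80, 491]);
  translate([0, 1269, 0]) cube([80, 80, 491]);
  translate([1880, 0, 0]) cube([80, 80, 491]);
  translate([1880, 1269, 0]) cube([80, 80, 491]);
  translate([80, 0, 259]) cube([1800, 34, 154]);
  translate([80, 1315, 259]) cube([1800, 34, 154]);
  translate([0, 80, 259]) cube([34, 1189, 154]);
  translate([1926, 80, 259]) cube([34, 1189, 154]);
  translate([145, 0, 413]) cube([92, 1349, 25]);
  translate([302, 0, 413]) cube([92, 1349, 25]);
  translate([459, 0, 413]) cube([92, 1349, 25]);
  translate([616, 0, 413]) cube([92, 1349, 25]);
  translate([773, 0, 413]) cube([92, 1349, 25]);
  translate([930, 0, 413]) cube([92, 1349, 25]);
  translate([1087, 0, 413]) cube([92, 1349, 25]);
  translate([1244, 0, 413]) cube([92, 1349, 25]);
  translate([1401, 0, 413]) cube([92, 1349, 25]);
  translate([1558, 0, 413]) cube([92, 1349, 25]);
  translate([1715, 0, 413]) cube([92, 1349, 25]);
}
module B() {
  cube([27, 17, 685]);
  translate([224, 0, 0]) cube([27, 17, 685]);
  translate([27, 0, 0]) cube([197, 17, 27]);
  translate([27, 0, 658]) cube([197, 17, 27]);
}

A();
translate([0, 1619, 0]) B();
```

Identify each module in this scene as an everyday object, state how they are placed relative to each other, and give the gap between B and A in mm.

The picture frame's nearest face is 270 mm from the bed frame's +y face.

A is a bed frame. B is a picture frame. The picture frame is on the floor beside the bed frame on its +y side. The gap between the picture frame and the bed frame is 270 mm.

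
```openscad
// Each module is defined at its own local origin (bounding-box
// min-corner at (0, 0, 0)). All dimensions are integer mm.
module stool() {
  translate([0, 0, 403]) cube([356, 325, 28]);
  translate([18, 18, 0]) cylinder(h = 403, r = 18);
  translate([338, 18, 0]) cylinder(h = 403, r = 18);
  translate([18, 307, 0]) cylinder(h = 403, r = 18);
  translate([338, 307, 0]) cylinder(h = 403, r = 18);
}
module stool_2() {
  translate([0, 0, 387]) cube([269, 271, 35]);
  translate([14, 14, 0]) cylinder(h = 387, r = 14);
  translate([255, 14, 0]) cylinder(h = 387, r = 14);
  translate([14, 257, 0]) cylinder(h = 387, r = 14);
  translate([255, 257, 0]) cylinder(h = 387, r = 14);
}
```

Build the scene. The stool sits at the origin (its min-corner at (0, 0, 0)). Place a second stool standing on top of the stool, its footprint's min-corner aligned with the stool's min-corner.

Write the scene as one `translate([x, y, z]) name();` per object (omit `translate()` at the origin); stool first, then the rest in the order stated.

stool();
translate([0, 0, 431]) stool_2();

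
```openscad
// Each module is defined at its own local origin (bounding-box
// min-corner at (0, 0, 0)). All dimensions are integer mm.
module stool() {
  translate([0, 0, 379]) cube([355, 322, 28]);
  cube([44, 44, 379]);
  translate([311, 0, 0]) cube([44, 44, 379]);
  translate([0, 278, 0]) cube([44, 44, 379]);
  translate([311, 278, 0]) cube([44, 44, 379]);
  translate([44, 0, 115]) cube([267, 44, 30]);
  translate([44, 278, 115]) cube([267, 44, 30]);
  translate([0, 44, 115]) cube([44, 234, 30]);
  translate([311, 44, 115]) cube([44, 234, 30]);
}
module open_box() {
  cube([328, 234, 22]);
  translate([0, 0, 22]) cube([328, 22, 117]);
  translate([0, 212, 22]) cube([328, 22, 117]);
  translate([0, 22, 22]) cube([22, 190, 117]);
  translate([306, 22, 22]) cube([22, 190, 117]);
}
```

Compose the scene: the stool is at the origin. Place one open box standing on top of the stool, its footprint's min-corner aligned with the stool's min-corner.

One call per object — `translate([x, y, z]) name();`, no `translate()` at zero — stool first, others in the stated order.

stool();
translate([0, 0, 407]) open_box();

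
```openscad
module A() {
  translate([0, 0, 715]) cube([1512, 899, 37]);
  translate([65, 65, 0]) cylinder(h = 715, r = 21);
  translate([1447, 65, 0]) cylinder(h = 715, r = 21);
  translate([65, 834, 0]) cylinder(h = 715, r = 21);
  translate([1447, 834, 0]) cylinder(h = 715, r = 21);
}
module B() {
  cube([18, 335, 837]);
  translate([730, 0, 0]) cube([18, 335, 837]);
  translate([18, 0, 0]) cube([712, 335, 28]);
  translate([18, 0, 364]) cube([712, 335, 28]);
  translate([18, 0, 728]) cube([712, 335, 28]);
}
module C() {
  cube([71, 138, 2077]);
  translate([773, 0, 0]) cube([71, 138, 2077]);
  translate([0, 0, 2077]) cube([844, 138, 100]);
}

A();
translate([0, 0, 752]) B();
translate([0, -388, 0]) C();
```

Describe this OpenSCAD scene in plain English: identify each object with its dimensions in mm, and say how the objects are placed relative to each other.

A is a rectangular dining table. The top is 1512×899×37 mm with its upper surface at z = 752 mm. It stands on four round legs of 42 mm diameter, each leg's bounding box inset 44 mm from the nearest pair of top edges, running from the floor to the underside of the top.

B is an open bookshelf. Two side panels, each 18 mm thick, 335 mm deep and 837 mm tall, stand 748 mm apart (outside-to-outside). Between them sit 3 shelves, each 28 mm thick and 335 mm deep, spanning the full gap between the sides. The bottom shelf rests on the floor (its underside at z = 0) and the clear gap between one shelf's top and the next shelf's underside is 336 mm.

C is a rectangular door frame: two vertical jambs of 71×138 mm section, 2077 mm tall, with a clear opening 702 mm wide between their inner faces. A header 100 mm tall and 138 mm deep lies on top of the jambs and spans the full outside width.

The bookshelf is on top of the table. The door frame is on the floor beside the table on its −y side.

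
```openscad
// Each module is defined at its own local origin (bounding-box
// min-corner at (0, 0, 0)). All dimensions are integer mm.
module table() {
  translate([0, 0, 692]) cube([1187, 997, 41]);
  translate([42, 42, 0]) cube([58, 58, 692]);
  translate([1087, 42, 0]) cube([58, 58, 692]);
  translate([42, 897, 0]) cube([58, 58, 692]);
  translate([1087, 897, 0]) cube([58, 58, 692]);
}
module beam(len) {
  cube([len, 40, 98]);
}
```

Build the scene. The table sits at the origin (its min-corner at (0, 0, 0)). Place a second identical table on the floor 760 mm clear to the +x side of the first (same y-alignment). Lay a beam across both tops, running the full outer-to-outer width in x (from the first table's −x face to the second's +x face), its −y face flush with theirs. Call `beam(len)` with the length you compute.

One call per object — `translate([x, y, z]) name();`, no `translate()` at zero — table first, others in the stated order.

table();
translate([1947, 0, 0]) table();
translate([0, 0, 733]) beam(3134);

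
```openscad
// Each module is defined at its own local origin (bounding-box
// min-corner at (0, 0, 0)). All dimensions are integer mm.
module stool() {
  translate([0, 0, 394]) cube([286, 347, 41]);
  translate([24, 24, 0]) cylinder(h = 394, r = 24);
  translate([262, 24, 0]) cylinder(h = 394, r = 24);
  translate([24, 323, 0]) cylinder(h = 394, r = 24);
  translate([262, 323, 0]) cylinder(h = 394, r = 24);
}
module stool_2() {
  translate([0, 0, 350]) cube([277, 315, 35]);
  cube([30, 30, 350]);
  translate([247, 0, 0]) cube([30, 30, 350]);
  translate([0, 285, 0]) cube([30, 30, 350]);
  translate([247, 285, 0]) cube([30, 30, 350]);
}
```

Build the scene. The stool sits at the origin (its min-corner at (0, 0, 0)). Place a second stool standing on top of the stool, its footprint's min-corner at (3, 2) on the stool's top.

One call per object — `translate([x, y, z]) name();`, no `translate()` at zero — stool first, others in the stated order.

stool();
translate([3, 2, 435]) stool_2();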